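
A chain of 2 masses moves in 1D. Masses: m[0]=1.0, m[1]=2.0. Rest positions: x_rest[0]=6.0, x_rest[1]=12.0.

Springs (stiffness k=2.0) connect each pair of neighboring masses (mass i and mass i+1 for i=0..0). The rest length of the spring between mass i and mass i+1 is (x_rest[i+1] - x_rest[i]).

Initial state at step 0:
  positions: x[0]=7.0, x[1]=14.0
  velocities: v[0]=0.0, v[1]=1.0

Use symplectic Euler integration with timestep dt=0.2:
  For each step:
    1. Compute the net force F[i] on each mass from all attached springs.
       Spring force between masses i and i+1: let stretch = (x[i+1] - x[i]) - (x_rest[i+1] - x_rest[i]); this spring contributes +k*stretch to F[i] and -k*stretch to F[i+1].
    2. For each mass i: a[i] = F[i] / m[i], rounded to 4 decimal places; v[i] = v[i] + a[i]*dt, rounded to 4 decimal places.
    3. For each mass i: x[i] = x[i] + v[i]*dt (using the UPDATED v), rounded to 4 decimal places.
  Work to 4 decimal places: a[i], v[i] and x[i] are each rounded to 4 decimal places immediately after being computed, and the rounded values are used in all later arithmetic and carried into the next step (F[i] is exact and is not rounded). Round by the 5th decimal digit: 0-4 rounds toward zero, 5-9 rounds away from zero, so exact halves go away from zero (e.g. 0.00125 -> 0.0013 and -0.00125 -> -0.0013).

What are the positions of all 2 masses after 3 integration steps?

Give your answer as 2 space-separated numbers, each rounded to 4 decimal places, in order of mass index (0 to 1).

Step 0: x=[7.0000 14.0000] v=[0.0000 1.0000]
Step 1: x=[7.0800 14.1600] v=[0.4000 0.8000]
Step 2: x=[7.2464 14.2768] v=[0.8320 0.5840]
Step 3: x=[7.4952 14.3524] v=[1.2442 0.3779]

Answer: 7.4952 14.3524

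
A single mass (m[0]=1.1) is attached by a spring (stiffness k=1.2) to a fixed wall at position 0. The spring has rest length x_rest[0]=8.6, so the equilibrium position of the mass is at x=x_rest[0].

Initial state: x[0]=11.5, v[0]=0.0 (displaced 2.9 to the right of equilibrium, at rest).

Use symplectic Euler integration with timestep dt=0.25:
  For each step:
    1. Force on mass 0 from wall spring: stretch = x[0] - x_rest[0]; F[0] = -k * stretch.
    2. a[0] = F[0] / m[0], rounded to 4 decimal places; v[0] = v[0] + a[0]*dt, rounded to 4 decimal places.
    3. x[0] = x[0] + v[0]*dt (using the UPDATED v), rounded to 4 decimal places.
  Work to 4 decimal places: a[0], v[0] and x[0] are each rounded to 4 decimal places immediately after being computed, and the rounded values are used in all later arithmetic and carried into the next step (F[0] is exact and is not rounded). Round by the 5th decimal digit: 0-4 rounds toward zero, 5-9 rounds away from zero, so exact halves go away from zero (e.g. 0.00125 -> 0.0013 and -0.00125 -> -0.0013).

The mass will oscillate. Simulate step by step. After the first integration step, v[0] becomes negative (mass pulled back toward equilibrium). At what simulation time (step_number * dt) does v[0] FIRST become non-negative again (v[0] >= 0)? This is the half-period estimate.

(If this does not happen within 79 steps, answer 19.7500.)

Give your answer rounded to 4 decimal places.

Answer: 3.0000

Derivation:
Step 0: x=[11.5000] v=[0.0000]
Step 1: x=[11.3023] v=[-0.7909]
Step 2: x=[10.9203] v=[-1.5279]
Step 3: x=[10.3801] v=[-2.1607]
Step 4: x=[9.7186] v=[-2.6462]
Step 5: x=[8.9808] v=[-2.9513]
Step 6: x=[8.2170] v=[-3.0552]
Step 7: x=[7.4793] v=[-2.9508]
Step 8: x=[6.8180] v=[-2.6452]
Step 9: x=[6.2782] v=[-2.1592]
Step 10: x=[5.8967] v=[-1.5260]
Step 11: x=[5.6995] v=[-0.7887]
Step 12: x=[5.7001] v=[0.0024]
First v>=0 after going negative at step 12, time=3.0000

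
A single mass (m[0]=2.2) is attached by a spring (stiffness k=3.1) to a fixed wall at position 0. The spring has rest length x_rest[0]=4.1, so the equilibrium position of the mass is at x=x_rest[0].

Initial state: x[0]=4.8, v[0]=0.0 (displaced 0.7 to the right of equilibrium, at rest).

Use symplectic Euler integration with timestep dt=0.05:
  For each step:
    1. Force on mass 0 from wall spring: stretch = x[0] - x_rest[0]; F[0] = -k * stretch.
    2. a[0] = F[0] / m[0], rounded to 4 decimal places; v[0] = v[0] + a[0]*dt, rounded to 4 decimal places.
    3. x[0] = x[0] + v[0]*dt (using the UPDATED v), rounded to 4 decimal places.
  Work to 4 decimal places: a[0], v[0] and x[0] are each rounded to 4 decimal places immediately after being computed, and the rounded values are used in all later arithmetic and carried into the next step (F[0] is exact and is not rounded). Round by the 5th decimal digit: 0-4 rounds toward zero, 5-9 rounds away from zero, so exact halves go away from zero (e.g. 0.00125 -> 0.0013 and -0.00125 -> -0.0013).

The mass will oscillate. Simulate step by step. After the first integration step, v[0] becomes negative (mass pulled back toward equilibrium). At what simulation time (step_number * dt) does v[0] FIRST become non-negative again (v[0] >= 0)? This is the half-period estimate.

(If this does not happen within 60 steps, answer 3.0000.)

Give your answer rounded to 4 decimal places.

Answer: 2.6500

Derivation:
Step 0: x=[4.8000] v=[0.0000]
Step 1: x=[4.7975] v=[-0.0493]
Step 2: x=[4.7926] v=[-0.0984]
Step 3: x=[4.7852] v=[-0.1472]
Step 4: x=[4.7754] v=[-0.1955]
Step 5: x=[4.7632] v=[-0.2431]
Step 6: x=[4.7487] v=[-0.2898]
Step 7: x=[4.7319] v=[-0.3355]
Step 8: x=[4.7129] v=[-0.3800]
Step 9: x=[4.6917] v=[-0.4232]
Step 10: x=[4.6685] v=[-0.4649]
Step 11: x=[4.6433] v=[-0.5050]
Step 12: x=[4.6161] v=[-0.5433]
Step 13: x=[4.5871] v=[-0.5797]
Step 14: x=[4.5564] v=[-0.6140]
Step 15: x=[4.5241] v=[-0.6462]
Step 16: x=[4.4903] v=[-0.6761]
Step 17: x=[4.4551] v=[-0.7036]
Step 18: x=[4.4187] v=[-0.7286]
Step 19: x=[4.3811] v=[-0.7511]
Step 20: x=[4.3426] v=[-0.7709]
Step 21: x=[4.3032] v=[-0.7880]
Step 22: x=[4.2631] v=[-0.8023]
Step 23: x=[4.2224] v=[-0.8138]
Step 24: x=[4.1813] v=[-0.8224]
Step 25: x=[4.1399] v=[-0.8281]
Step 26: x=[4.0984] v=[-0.8309]
Step 27: x=[4.0569] v=[-0.8308]
Step 28: x=[4.0155] v=[-0.8278]
Step 29: x=[3.9744] v=[-0.8218]
Step 30: x=[3.9338] v=[-0.8130]
Step 31: x=[3.8937] v=[-0.8013]
Step 32: x=[3.8544] v=[-0.7868]
Step 33: x=[3.8159] v=[-0.7695]
Step 34: x=[3.7784] v=[-0.7495]
Step 35: x=[3.7421] v=[-0.7268]
Step 36: x=[3.7070] v=[-0.7016]
Step 37: x=[3.6733] v=[-0.6739]
Step 38: x=[3.6411] v=[-0.6438]
Step 39: x=[3.6105] v=[-0.6115]
Step 40: x=[3.5817] v=[-0.5770]
Step 41: x=[3.5547] v=[-0.5405]
Step 42: x=[3.5296] v=[-0.5021]
Step 43: x=[3.5065] v=[-0.4619]
Step 44: x=[3.4855] v=[-0.4201]
Step 45: x=[3.4667] v=[-0.3768]
Step 46: x=[3.4501] v=[-0.3322]
Step 47: x=[3.4358] v=[-0.2864]
Step 48: x=[3.4238] v=[-0.2396]
Step 49: x=[3.4142] v=[-0.1920]
Step 50: x=[3.4070] v=[-0.1437]
Step 51: x=[3.4023] v=[-0.0949]
Step 52: x=[3.4000] v=[-0.0457]
Step 53: x=[3.4002] v=[0.0036]
First v>=0 after going negative at step 53, time=2.6500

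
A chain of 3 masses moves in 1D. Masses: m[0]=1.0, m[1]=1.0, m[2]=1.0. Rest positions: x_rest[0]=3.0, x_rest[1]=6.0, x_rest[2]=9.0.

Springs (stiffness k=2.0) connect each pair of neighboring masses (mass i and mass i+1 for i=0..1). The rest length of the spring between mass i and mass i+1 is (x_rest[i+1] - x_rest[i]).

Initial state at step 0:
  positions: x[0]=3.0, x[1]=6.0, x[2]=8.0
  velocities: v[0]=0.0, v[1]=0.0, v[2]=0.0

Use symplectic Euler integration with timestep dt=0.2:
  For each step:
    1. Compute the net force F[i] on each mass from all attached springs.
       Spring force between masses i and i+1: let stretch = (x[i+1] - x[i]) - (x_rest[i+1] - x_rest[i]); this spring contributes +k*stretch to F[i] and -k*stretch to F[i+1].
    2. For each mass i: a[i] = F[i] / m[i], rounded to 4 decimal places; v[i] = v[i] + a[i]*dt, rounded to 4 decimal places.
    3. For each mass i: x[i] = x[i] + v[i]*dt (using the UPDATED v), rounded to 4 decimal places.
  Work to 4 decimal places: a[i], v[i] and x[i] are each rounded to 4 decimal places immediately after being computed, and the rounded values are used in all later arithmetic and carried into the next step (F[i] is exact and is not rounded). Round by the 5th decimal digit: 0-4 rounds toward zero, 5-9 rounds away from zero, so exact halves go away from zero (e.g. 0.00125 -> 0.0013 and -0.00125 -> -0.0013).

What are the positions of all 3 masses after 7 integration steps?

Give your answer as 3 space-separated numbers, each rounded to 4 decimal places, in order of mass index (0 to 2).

Answer: 2.5441 5.3774 9.0787

Derivation:
Step 0: x=[3.0000 6.0000 8.0000] v=[0.0000 0.0000 0.0000]
Step 1: x=[3.0000 5.9200 8.0800] v=[0.0000 -0.4000 0.4000]
Step 2: x=[2.9936 5.7792 8.2272] v=[-0.0320 -0.7040 0.7360]
Step 3: x=[2.9700 5.6114 8.4186] v=[-0.1178 -0.8390 0.9568]
Step 4: x=[2.9178 5.4569 8.6254] v=[-0.2612 -0.7727 1.0339]
Step 5: x=[2.8287 5.3527 8.8187] v=[-0.4456 -0.5209 0.9665]
Step 6: x=[2.7015 5.3239 8.9747] v=[-0.6360 -0.1441 0.7801]
Step 7: x=[2.5441 5.3774 9.0787] v=[-0.7870 0.2673 0.5198]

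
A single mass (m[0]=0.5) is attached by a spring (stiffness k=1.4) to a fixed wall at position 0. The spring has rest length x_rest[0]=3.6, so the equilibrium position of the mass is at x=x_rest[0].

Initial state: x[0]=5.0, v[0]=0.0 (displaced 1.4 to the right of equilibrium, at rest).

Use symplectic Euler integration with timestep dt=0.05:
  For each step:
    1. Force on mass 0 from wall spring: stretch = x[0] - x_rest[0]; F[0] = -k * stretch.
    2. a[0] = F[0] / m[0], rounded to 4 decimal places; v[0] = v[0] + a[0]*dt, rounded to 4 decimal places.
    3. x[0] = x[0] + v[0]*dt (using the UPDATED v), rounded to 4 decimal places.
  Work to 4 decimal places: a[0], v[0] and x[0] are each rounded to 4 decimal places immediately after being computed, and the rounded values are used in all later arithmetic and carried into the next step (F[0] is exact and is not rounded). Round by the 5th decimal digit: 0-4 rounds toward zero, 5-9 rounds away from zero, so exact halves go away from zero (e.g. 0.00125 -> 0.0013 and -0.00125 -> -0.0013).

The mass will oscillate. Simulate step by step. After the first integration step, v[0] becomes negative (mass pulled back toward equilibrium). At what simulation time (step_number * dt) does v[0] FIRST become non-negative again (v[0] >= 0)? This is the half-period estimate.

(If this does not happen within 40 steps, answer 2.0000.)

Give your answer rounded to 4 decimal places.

Step 0: x=[5.0000] v=[0.0000]
Step 1: x=[4.9902] v=[-0.1960]
Step 2: x=[4.9707] v=[-0.3906]
Step 3: x=[4.9416] v=[-0.5825]
Step 4: x=[4.9031] v=[-0.7703]
Step 5: x=[4.8555] v=[-0.9527]
Step 6: x=[4.7991] v=[-1.1285]
Step 7: x=[4.7343] v=[-1.2964]
Step 8: x=[4.6615] v=[-1.4552]
Step 9: x=[4.5813] v=[-1.6038]
Step 10: x=[4.4942] v=[-1.7412]
Step 11: x=[4.4009] v=[-1.8664]
Step 12: x=[4.3020] v=[-1.9785]
Step 13: x=[4.1982] v=[-2.0768]
Step 14: x=[4.0902] v=[-2.1606]
Step 15: x=[3.9787] v=[-2.2292]
Step 16: x=[3.8646] v=[-2.2822]
Step 17: x=[3.7486] v=[-2.3192]
Step 18: x=[3.6316] v=[-2.3400]
Step 19: x=[3.5144] v=[-2.3444]
Step 20: x=[3.3978] v=[-2.3324]
Step 21: x=[3.2826] v=[-2.3041]
Step 22: x=[3.1696] v=[-2.2597]
Step 23: x=[3.0596] v=[-2.1994]
Step 24: x=[2.9534] v=[-2.1237]
Step 25: x=[2.8517] v=[-2.0332]
Step 26: x=[2.7553] v=[-1.9284]
Step 27: x=[2.6648] v=[-1.8101]
Step 28: x=[2.5808] v=[-1.6792]
Step 29: x=[2.5040] v=[-1.5365]
Step 30: x=[2.4348] v=[-1.3831]
Step 31: x=[2.3738] v=[-1.2200]
Step 32: x=[2.3214] v=[-1.0483]
Step 33: x=[2.2779] v=[-0.8693]
Step 34: x=[2.2437] v=[-0.6842]
Step 35: x=[2.2190] v=[-0.4943]
Step 36: x=[2.2040] v=[-0.3010]
Step 37: x=[2.1987] v=[-0.1056]
Step 38: x=[2.2032] v=[0.0906]
First v>=0 after going negative at step 38, time=1.9000

Answer: 1.9000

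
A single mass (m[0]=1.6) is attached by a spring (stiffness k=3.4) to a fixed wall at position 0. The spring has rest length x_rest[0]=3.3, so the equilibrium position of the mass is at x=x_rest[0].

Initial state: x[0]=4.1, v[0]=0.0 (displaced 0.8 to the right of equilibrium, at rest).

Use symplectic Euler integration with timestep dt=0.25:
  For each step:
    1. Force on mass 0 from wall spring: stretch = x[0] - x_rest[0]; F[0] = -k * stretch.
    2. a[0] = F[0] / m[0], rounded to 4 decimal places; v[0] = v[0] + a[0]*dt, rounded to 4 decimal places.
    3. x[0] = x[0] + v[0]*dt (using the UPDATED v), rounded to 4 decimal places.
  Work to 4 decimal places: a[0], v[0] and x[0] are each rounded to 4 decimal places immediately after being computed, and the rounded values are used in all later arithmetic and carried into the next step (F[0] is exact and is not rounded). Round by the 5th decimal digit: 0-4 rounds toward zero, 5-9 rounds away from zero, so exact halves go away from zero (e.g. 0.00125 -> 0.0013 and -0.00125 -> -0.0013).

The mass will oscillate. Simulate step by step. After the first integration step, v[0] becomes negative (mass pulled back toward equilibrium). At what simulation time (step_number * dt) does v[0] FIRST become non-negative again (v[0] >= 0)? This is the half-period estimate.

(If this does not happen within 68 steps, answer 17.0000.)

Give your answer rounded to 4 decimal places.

Step 0: x=[4.1000] v=[0.0000]
Step 1: x=[3.9938] v=[-0.4250]
Step 2: x=[3.7954] v=[-0.7936]
Step 3: x=[3.5312] v=[-1.0568]
Step 4: x=[3.2363] v=[-1.1796]
Step 5: x=[2.9499] v=[-1.1458]
Step 6: x=[2.7100] v=[-0.9598]
Step 7: x=[2.5484] v=[-0.6464]
Step 8: x=[2.4866] v=[-0.2471]
Step 9: x=[2.5329] v=[0.1850]
First v>=0 after going negative at step 9, time=2.2500

Answer: 2.2500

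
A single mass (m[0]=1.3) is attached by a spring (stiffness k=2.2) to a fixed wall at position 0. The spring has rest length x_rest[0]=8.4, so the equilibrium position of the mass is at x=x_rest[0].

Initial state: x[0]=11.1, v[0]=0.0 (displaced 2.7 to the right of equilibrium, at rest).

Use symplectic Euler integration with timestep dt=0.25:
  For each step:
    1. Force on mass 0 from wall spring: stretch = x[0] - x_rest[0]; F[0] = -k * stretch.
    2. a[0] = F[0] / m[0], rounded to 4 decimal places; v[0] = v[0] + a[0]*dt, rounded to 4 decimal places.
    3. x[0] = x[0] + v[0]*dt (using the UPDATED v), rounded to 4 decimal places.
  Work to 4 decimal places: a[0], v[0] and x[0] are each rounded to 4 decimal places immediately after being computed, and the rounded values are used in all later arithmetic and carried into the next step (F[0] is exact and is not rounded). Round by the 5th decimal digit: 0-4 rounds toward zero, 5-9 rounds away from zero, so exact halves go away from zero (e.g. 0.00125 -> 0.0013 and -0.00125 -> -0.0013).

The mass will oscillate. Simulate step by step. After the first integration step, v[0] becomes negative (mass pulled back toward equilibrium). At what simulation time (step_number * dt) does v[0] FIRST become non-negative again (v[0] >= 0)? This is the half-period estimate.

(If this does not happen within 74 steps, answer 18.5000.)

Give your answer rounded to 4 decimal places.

Answer: 2.5000

Derivation:
Step 0: x=[11.1000] v=[0.0000]
Step 1: x=[10.8144] v=[-1.1423]
Step 2: x=[10.2735] v=[-2.1638]
Step 3: x=[9.5344] v=[-2.9564]
Step 4: x=[8.6753] v=[-3.4364]
Step 5: x=[7.7871] v=[-3.5529]
Step 6: x=[6.9637] v=[-3.2936]
Step 7: x=[6.2922] v=[-2.6859]
Step 8: x=[5.8437] v=[-1.7942]
Step 9: x=[5.6655] v=[-0.7127]
Step 10: x=[5.7766] v=[0.4442]
First v>=0 after going negative at step 10, time=2.5000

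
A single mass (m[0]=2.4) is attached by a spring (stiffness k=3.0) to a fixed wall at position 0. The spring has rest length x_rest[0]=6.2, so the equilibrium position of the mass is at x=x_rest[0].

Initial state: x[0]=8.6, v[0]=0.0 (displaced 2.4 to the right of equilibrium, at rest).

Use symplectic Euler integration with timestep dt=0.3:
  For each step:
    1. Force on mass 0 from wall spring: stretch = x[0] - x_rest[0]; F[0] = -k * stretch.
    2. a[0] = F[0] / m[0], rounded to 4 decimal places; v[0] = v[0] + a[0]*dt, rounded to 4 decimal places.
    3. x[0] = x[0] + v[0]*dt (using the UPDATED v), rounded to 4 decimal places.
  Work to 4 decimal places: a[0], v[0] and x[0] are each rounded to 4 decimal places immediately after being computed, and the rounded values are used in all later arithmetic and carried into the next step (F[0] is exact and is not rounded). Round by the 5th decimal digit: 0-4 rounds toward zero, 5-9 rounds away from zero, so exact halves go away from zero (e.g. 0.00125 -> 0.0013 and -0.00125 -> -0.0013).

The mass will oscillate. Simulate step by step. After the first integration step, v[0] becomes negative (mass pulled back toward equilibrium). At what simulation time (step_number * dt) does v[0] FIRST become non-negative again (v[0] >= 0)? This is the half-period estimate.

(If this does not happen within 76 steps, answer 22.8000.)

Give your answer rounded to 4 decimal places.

Step 0: x=[8.6000] v=[0.0000]
Step 1: x=[8.3300] v=[-0.9000]
Step 2: x=[7.8204] v=[-1.6988]
Step 3: x=[7.1285] v=[-2.3065]
Step 4: x=[6.3321] v=[-2.6547]
Step 5: x=[5.5208] v=[-2.7042]
Step 6: x=[4.7860] v=[-2.4495]
Step 7: x=[4.2102] v=[-1.9193]
Step 8: x=[3.8583] v=[-1.1731]
Step 9: x=[3.7698] v=[-0.2950]
Step 10: x=[3.9547] v=[0.6163]
First v>=0 after going negative at step 10, time=3.0000

Answer: 3.0000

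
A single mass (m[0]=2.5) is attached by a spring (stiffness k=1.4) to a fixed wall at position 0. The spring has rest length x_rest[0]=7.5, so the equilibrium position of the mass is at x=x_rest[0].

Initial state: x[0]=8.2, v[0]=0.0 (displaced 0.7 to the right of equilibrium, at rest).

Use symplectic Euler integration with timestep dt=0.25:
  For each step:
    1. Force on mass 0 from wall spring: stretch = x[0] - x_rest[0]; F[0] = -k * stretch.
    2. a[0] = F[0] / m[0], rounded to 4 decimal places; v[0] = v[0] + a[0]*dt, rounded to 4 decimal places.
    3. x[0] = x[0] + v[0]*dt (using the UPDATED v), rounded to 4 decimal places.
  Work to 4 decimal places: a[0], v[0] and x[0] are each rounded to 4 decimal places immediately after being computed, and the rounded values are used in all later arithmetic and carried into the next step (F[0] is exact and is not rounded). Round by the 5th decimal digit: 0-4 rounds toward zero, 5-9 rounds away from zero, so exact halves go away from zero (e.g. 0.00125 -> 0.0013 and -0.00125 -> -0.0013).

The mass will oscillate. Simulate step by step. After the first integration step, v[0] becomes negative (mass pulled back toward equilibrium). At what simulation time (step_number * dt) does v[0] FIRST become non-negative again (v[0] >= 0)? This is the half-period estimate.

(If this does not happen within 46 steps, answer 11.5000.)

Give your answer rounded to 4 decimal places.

Answer: 4.2500

Derivation:
Step 0: x=[8.2000] v=[0.0000]
Step 1: x=[8.1755] v=[-0.0980]
Step 2: x=[8.1274] v=[-0.1926]
Step 3: x=[8.0573] v=[-0.2804]
Step 4: x=[7.9677] v=[-0.3584]
Step 5: x=[7.8617] v=[-0.4239]
Step 6: x=[7.7431] v=[-0.4746]
Step 7: x=[7.6160] v=[-0.5086]
Step 8: x=[7.4848] v=[-0.5249]
Step 9: x=[7.3541] v=[-0.5228]
Step 10: x=[7.2285] v=[-0.5024]
Step 11: x=[7.1124] v=[-0.4644]
Step 12: x=[7.0099] v=[-0.4101]
Step 13: x=[6.9245] v=[-0.3415]
Step 14: x=[6.8593] v=[-0.2609]
Step 15: x=[6.8165] v=[-0.1712]
Step 16: x=[6.7976] v=[-0.0755]
Step 17: x=[6.8033] v=[0.0228]
First v>=0 after going negative at step 17, time=4.2500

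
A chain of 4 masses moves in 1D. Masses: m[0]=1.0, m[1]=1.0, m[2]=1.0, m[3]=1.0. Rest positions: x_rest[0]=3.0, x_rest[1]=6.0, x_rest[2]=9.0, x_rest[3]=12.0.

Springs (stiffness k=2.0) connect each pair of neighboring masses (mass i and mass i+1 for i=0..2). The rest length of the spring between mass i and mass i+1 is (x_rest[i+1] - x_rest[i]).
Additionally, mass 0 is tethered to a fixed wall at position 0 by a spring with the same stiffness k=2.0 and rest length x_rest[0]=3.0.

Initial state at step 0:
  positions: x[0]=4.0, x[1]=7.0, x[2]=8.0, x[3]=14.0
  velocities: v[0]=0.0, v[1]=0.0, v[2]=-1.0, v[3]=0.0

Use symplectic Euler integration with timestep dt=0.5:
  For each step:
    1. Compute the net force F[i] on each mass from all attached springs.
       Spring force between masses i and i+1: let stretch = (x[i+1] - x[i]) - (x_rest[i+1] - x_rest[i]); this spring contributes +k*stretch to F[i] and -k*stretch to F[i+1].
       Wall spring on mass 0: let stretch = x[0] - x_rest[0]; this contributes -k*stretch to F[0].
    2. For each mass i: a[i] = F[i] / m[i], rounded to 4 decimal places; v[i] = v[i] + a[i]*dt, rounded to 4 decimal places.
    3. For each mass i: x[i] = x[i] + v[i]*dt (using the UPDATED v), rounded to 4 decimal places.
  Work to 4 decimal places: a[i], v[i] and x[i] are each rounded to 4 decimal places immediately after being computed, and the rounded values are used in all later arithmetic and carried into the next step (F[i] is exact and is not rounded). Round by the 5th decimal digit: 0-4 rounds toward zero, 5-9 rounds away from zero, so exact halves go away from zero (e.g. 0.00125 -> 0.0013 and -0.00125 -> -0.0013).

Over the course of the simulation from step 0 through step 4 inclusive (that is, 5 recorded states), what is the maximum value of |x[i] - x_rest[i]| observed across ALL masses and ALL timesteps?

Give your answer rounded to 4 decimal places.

Step 0: x=[4.0000 7.0000 8.0000 14.0000] v=[0.0000 0.0000 -1.0000 0.0000]
Step 1: x=[3.5000 6.0000 10.0000 12.5000] v=[-1.0000 -2.0000 4.0000 -3.0000]
Step 2: x=[2.5000 5.7500 11.2500 11.2500] v=[-2.0000 -0.5000 2.5000 -2.5000]
Step 3: x=[1.8750 6.6250 9.7500 11.5000] v=[-1.2500 1.7500 -3.0000 0.5000]
Step 4: x=[2.6875 6.6875 7.5625 12.3750] v=[1.6250 0.1250 -4.3750 1.7500]
Max displacement = 2.2500

Answer: 2.2500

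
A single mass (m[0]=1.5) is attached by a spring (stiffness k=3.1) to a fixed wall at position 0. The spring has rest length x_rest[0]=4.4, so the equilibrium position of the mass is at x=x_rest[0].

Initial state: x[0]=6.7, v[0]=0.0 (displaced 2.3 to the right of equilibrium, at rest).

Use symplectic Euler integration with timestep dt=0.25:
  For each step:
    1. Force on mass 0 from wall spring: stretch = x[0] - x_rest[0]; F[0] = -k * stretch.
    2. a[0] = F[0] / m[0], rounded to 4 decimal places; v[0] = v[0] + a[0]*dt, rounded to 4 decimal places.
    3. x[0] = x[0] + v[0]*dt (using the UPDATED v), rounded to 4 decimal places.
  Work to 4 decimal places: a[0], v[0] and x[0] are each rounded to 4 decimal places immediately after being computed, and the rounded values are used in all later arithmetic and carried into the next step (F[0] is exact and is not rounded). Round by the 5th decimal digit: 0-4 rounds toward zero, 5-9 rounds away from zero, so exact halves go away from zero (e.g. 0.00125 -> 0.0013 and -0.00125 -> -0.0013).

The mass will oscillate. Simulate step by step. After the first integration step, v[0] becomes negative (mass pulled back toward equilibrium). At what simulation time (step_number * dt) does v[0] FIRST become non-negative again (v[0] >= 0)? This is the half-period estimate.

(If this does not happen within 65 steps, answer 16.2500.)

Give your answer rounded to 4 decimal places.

Answer: 2.2500

Derivation:
Step 0: x=[6.7000] v=[0.0000]
Step 1: x=[6.4029] v=[-1.1883]
Step 2: x=[5.8471] v=[-2.2231]
Step 3: x=[5.1044] v=[-2.9708]
Step 4: x=[4.2707] v=[-3.3348]
Step 5: x=[3.4537] v=[-3.2680]
Step 6: x=[2.7589] v=[-2.7791]
Step 7: x=[2.2761] v=[-1.9312]
Step 8: x=[2.0676] v=[-0.8339]
Step 9: x=[2.1604] v=[0.3712]
First v>=0 after going negative at step 9, time=2.2500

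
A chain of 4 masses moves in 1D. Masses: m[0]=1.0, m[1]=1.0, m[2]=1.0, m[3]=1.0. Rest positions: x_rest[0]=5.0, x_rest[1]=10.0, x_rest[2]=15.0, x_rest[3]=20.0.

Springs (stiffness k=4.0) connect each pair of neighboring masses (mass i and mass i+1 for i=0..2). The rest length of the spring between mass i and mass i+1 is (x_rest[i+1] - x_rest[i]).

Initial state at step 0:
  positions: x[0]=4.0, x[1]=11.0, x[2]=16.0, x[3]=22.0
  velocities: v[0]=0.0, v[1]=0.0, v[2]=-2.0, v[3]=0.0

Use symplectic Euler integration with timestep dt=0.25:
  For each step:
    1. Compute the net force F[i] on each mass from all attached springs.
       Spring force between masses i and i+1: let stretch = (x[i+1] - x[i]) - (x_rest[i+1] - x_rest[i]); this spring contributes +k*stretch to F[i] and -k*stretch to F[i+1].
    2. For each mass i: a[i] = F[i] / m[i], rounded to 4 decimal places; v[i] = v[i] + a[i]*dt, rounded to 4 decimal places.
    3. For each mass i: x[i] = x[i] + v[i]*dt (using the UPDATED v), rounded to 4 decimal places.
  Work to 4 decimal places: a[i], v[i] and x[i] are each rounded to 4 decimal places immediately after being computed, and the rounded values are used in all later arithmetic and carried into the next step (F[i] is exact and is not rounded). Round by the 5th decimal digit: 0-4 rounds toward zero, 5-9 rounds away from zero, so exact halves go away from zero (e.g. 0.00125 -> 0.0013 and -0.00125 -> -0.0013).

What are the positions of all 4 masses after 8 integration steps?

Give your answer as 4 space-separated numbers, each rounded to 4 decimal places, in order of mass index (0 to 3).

Step 0: x=[4.0000 11.0000 16.0000 22.0000] v=[0.0000 0.0000 -2.0000 0.0000]
Step 1: x=[4.5000 10.5000 15.7500 21.7500] v=[2.0000 -2.0000 -1.0000 -1.0000]
Step 2: x=[5.2500 9.8125 15.6875 21.2500] v=[3.0000 -2.7500 -0.2500 -2.0000]
Step 3: x=[5.8906 9.4531 15.5469 20.6094] v=[2.5625 -1.4375 -0.5625 -2.5625]
Step 4: x=[6.1719 9.7266 15.1485 19.9532] v=[1.1250 1.0938 -1.5938 -2.6250]
Step 5: x=[6.0918 10.4669 14.5958 19.3458] v=[-0.3203 2.9610 -2.2110 -2.4297]
Step 6: x=[5.8555 11.1456 14.1983 18.8009] v=[-0.9452 2.7148 -1.5899 -2.1797]
Step 7: x=[5.6917 11.2650 14.1883 18.3553] v=[-0.6551 0.4774 -0.0400 -1.7823]
Step 8: x=[5.6713 10.7219 14.4892 18.1180] v=[-0.0818 -2.1726 1.2037 -0.9493]

Answer: 5.6713 10.7219 14.4892 18.1180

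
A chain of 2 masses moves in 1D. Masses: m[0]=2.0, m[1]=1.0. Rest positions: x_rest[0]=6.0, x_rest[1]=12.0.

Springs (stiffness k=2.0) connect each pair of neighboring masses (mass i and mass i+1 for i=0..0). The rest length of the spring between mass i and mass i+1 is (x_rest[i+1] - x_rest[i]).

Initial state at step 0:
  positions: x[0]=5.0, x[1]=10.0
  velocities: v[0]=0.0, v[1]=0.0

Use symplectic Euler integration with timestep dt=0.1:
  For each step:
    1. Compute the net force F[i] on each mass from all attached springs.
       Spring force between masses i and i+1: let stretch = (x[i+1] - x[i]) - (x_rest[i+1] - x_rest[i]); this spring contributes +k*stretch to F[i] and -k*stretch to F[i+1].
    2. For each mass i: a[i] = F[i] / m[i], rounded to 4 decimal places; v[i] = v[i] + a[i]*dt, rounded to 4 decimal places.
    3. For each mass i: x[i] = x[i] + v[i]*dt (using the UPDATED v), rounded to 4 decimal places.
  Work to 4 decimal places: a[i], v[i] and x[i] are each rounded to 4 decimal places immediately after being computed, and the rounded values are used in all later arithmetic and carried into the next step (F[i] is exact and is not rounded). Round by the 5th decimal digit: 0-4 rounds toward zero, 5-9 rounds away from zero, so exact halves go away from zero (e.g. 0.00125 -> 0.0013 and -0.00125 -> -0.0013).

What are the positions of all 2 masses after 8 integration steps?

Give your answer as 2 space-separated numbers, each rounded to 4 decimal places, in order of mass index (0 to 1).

Step 0: x=[5.0000 10.0000] v=[0.0000 0.0000]
Step 1: x=[4.9900 10.0200] v=[-0.1000 0.2000]
Step 2: x=[4.9703 10.0594] v=[-0.1970 0.3940]
Step 3: x=[4.9415 10.1170] v=[-0.2881 0.5762]
Step 4: x=[4.9044 10.1911] v=[-0.3706 0.7411]
Step 5: x=[4.8602 10.2795] v=[-0.4419 0.8838]
Step 6: x=[4.8102 10.3795] v=[-0.5000 0.9999]
Step 7: x=[4.7559 10.4881] v=[-0.5431 1.0860]
Step 8: x=[4.6989 10.6021] v=[-0.5699 1.1396]

Answer: 4.6989 10.6021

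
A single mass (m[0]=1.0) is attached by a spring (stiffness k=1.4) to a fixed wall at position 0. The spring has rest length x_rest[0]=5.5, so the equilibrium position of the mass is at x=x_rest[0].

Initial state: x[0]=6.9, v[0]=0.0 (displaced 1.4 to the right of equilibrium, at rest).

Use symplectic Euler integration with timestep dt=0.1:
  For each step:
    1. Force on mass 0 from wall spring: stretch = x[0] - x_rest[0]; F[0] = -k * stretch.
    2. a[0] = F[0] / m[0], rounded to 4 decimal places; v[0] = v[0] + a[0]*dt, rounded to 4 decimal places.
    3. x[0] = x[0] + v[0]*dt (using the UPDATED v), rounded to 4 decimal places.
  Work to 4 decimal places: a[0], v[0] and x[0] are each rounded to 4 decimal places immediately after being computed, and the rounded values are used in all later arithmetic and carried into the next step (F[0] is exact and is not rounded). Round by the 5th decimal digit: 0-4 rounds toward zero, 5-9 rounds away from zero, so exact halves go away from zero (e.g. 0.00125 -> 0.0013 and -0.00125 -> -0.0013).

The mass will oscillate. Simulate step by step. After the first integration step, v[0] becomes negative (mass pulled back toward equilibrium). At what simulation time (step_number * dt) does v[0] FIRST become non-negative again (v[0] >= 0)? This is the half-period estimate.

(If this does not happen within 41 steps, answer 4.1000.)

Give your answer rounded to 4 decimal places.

Step 0: x=[6.9000] v=[0.0000]
Step 1: x=[6.8804] v=[-0.1960]
Step 2: x=[6.8415] v=[-0.3893]
Step 3: x=[6.7838] v=[-0.5771]
Step 4: x=[6.7081] v=[-0.7568]
Step 5: x=[6.6155] v=[-0.9259]
Step 6: x=[6.5073] v=[-1.0821]
Step 7: x=[6.3850] v=[-1.2231]
Step 8: x=[6.2503] v=[-1.3470]
Step 9: x=[6.1051] v=[-1.4520]
Step 10: x=[5.9514] v=[-1.5367]
Step 11: x=[5.7914] v=[-1.5999]
Step 12: x=[5.6273] v=[-1.6407]
Step 13: x=[5.4615] v=[-1.6585]
Step 14: x=[5.2962] v=[-1.6531]
Step 15: x=[5.1337] v=[-1.6246]
Step 16: x=[4.9764] v=[-1.5733]
Step 17: x=[4.8264] v=[-1.5000]
Step 18: x=[4.6858] v=[-1.4057]
Step 19: x=[4.5566] v=[-1.2917]
Step 20: x=[4.4406] v=[-1.1596]
Step 21: x=[4.3395] v=[-1.0113]
Step 22: x=[4.2546] v=[-0.8488]
Step 23: x=[4.1872] v=[-0.6744]
Step 24: x=[4.1381] v=[-0.4906]
Step 25: x=[4.1081] v=[-0.2999]
Step 26: x=[4.0976] v=[-0.1050]
Step 27: x=[4.1067] v=[0.0913]
First v>=0 after going negative at step 27, time=2.7000

Answer: 2.7000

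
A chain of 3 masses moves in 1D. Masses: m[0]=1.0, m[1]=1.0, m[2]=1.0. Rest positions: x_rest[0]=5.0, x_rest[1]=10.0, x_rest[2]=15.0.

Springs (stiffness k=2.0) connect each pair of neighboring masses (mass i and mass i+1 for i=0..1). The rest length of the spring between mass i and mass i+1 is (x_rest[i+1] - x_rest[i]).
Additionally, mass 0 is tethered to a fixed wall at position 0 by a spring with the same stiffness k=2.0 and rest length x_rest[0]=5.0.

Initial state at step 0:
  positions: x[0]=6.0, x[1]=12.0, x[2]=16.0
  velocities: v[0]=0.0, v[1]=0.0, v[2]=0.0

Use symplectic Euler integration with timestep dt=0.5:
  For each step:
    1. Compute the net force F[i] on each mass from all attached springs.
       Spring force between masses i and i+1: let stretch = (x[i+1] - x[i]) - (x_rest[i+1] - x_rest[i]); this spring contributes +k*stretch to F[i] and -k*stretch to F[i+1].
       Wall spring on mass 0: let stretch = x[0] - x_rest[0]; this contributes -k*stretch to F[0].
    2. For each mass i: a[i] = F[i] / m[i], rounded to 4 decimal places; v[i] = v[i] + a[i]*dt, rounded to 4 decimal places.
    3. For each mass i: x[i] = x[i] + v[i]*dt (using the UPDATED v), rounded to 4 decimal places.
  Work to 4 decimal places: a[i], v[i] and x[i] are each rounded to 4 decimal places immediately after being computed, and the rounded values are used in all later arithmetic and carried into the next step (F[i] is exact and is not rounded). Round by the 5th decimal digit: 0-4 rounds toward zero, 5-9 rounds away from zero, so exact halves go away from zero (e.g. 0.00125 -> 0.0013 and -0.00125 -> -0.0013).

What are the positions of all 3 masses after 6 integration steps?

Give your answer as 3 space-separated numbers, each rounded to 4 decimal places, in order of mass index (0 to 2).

Step 0: x=[6.0000 12.0000 16.0000] v=[0.0000 0.0000 0.0000]
Step 1: x=[6.0000 11.0000 16.5000] v=[0.0000 -2.0000 1.0000]
Step 2: x=[5.5000 10.2500 16.7500] v=[-1.0000 -1.5000 0.5000]
Step 3: x=[4.6250 10.3750 16.2500] v=[-1.7500 0.2500 -1.0000]
Step 4: x=[4.3125 10.5625 15.3125] v=[-0.6250 0.3750 -1.8750]
Step 5: x=[4.9688 10.0000 14.5000] v=[1.3125 -1.1250 -1.6250]
Step 6: x=[5.6563 9.1719 13.9375] v=[1.3749 -1.6562 -1.1250]

Answer: 5.6563 9.1719 13.9375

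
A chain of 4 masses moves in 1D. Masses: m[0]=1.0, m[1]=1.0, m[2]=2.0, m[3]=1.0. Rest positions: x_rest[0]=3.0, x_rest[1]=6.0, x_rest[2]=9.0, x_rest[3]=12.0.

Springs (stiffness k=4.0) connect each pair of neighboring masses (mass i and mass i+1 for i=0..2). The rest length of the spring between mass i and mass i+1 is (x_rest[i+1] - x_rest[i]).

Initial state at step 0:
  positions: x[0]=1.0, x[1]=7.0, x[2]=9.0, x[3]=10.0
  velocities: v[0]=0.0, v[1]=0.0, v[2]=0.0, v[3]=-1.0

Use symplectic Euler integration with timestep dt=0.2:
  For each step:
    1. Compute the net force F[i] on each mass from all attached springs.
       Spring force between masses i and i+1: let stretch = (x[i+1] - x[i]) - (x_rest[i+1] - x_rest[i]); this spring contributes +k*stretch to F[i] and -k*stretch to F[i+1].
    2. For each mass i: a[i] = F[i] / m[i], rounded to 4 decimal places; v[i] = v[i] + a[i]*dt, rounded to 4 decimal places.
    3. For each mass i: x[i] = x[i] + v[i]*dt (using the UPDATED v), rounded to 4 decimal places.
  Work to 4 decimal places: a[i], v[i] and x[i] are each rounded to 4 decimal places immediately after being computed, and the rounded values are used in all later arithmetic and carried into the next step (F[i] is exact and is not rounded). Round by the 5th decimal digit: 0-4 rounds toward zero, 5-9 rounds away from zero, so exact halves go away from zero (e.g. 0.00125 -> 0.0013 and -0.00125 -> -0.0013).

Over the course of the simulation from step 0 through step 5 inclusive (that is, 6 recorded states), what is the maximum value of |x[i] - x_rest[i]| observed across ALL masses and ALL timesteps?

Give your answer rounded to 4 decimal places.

Step 0: x=[1.0000 7.0000 9.0000 10.0000] v=[0.0000 0.0000 0.0000 -1.0000]
Step 1: x=[1.4800 6.3600 8.9200 10.1200] v=[2.4000 -3.2000 -0.4000 0.6000]
Step 2: x=[2.2608 5.3488 8.7312 10.5280] v=[3.9040 -5.0560 -0.9440 2.0400]
Step 3: x=[3.0557 4.3847 8.4156 11.1285] v=[3.9744 -4.8205 -1.5782 3.0026]
Step 4: x=[3.5832 3.8529 7.9945 11.7750] v=[2.6376 -2.6590 -2.1054 3.2323]
Step 5: x=[3.6739 3.9406 7.5445 12.2966] v=[0.4534 0.4385 -2.2498 2.6079]
Max displacement = 2.1471

Answer: 2.1471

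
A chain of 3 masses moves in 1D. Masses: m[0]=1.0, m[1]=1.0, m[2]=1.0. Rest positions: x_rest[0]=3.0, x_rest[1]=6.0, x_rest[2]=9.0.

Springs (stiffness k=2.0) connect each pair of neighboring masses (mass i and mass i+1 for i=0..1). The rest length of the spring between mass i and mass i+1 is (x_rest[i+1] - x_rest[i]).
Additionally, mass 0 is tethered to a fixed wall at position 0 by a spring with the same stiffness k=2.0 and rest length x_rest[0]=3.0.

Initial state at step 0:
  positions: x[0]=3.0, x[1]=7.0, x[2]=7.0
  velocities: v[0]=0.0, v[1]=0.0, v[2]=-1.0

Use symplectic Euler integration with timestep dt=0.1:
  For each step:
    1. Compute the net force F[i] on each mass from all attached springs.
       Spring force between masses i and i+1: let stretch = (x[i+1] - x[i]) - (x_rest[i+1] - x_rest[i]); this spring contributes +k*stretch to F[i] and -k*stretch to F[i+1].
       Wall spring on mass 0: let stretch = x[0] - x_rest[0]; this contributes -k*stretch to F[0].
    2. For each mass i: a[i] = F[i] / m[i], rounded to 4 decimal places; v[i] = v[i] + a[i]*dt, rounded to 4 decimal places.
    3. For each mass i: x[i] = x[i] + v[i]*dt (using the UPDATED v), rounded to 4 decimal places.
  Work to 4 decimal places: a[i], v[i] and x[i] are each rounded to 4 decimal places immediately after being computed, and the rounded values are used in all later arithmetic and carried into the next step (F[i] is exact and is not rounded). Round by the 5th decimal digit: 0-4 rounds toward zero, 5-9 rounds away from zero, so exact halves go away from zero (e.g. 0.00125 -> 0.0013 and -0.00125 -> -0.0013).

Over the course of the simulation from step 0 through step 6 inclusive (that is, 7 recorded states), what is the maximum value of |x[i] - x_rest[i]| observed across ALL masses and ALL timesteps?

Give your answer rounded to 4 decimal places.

Step 0: x=[3.0000 7.0000 7.0000] v=[0.0000 0.0000 -1.0000]
Step 1: x=[3.0200 6.9200 6.9600] v=[0.2000 -0.8000 -0.4000]
Step 2: x=[3.0576 6.7628 6.9792] v=[0.3760 -1.5720 0.1920]
Step 3: x=[3.1082 6.5358 7.0541] v=[0.5055 -2.2698 0.7487]
Step 4: x=[3.1651 6.2506 7.1786] v=[0.5694 -2.8517 1.2450]
Step 5: x=[3.2205 5.9223 7.3445] v=[0.5535 -3.2832 1.6594]
Step 6: x=[3.2655 5.5684 7.5420] v=[0.4498 -3.5391 1.9750]
Max displacement = 2.0400

Answer: 2.0400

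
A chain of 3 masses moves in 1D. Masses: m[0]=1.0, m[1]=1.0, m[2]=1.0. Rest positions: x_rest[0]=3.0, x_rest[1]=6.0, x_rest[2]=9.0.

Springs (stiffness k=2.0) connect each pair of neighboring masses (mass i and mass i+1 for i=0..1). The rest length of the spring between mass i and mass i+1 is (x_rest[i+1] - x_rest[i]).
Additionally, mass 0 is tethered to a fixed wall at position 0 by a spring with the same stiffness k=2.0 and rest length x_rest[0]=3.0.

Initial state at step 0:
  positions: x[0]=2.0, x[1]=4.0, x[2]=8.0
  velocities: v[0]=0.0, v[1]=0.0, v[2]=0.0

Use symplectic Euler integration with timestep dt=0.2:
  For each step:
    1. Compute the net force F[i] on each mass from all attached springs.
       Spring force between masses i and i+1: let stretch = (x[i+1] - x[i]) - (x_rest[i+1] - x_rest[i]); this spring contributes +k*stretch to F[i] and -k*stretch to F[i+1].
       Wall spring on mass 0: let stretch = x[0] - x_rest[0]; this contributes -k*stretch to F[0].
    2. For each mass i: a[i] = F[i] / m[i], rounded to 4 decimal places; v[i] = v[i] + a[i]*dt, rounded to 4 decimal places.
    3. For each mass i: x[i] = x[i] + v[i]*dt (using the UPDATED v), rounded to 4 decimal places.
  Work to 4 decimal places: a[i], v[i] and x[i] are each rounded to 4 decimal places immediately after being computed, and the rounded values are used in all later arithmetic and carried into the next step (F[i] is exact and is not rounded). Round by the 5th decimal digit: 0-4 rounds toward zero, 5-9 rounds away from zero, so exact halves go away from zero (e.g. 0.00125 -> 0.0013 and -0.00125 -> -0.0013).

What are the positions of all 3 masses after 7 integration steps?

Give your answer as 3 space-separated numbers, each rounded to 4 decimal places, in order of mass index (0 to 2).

Step 0: x=[2.0000 4.0000 8.0000] v=[0.0000 0.0000 0.0000]
Step 1: x=[2.0000 4.1600 7.9200] v=[0.0000 0.8000 -0.4000]
Step 2: x=[2.0128 4.4480 7.7792] v=[0.0640 1.4400 -0.7040]
Step 3: x=[2.0594 4.8077 7.6119] v=[0.2330 1.7984 -0.8365]
Step 4: x=[2.1611 5.1719 7.4603] v=[0.5086 1.8208 -0.7582]
Step 5: x=[2.3308 5.4783 7.3656] v=[0.8485 1.5318 -0.4736]
Step 6: x=[2.5658 5.6838 7.3599] v=[1.1752 1.0277 -0.0285]
Step 7: x=[2.8450 5.7740 7.4601] v=[1.3961 0.4509 0.5011]

Answer: 2.8450 5.7740 7.4601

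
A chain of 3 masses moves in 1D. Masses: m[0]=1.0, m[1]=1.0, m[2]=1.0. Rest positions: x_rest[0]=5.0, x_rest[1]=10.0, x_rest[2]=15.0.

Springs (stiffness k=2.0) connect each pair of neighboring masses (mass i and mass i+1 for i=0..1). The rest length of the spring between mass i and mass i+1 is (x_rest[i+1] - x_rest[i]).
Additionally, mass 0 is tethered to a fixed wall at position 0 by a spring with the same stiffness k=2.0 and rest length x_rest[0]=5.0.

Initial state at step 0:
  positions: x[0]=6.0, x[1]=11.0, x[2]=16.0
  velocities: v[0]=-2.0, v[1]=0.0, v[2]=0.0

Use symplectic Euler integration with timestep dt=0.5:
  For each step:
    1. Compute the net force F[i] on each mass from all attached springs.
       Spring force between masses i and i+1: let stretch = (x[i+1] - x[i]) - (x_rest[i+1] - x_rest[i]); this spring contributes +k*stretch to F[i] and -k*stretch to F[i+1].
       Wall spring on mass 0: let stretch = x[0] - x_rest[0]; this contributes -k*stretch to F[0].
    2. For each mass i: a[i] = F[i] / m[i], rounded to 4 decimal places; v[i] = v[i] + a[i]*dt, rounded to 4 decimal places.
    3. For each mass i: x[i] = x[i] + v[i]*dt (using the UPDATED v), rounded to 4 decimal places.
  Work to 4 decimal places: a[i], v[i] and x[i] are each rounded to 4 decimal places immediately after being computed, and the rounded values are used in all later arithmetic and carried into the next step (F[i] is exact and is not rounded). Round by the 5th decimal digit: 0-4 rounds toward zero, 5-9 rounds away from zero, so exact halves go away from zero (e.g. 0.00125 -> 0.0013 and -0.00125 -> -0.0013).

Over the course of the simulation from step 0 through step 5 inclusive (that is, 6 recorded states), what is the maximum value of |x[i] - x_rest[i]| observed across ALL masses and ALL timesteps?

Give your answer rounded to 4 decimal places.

Step 0: x=[6.0000 11.0000 16.0000] v=[-2.0000 0.0000 0.0000]
Step 1: x=[4.5000 11.0000 16.0000] v=[-3.0000 0.0000 0.0000]
Step 2: x=[4.0000 10.2500 16.0000] v=[-1.0000 -1.5000 0.0000]
Step 3: x=[4.6250 9.2500 15.6250] v=[1.2500 -2.0000 -0.7500]
Step 4: x=[5.2500 9.1250 14.5625] v=[1.2500 -0.2500 -2.1250]
Step 5: x=[5.1875 9.7813 13.2813] v=[-0.1250 1.3125 -2.5625]
Max displacement = 1.7187

Answer: 1.7187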